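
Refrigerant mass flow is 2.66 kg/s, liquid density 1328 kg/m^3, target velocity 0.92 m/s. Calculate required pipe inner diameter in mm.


A = m_dot / (rho * v) = 2.66 / (1328 * 0.92) = 0.002177187009 m^2
d = sqrt(4*A/pi) * 1000
d = 52.7 mm

52.7


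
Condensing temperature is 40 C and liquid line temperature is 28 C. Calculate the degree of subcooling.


Subcooling = T_cond - T_liquid
Subcooling = 40 - 28
Subcooling = 12 K

12


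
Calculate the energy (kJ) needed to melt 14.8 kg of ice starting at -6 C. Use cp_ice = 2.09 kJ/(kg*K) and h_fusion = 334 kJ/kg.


Sensible heat = cp * dT = 2.09 * 6 = 12.54 kJ/kg
Total per kg = 12.54 + 334 = 346.54 kJ/kg
Q = m * total = 14.8 * 346.54
Q = 5128.8 kJ

5128.8


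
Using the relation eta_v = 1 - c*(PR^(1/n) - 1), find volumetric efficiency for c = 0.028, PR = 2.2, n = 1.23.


PR^(1/n) = 2.2^(1/1.23) = 1.89842054
eta_v = 1 - 0.028 * (1.89842054 - 1)
eta_v = 0.9748

0.9748


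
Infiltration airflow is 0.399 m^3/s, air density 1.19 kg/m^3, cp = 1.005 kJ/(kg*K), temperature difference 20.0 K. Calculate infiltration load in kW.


Q = V_dot * rho * cp * dT
Q = 0.399 * 1.19 * 1.005 * 20.0
Q = 9.544 kW

9.544


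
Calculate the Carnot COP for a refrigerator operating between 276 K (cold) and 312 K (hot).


dT = 312 - 276 = 36 K
COP_carnot = T_cold / dT = 276 / 36
COP_carnot = 7.667

7.667


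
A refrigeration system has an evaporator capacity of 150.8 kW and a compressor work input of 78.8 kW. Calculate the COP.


COP = Q_evap / W
COP = 150.8 / 78.8
COP = 1.914

1.914


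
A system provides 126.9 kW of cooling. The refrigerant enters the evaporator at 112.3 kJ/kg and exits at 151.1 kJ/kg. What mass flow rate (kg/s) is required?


dh = 151.1 - 112.3 = 38.8 kJ/kg
m_dot = Q / dh = 126.9 / 38.8 = 3.2706 kg/s

3.2706


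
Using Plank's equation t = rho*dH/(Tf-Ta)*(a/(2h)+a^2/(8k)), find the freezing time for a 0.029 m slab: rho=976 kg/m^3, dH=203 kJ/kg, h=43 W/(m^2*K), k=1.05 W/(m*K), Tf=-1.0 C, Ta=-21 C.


dT = -1.0 - (-21) = 20.0 K
term1 = a/(2h) = 0.029/(2*43) = 0.0003372093023
term2 = a^2/(8k) = 0.029^2/(8*1.05) = 0.0001001190476
t = rho*dH*1000/dT * (term1 + term2)
t = 976*203*1000/20.0 * (0.0003372093023 + 0.0001001190476)
t = 4332 s

4332


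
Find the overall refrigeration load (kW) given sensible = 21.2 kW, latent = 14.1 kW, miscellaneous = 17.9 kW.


Q_total = Q_s + Q_l + Q_misc
Q_total = 21.2 + 14.1 + 17.9
Q_total = 53.2 kW

53.2


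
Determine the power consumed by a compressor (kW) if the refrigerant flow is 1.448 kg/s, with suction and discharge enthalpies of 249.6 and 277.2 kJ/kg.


dh = 277.2 - 249.6 = 27.6 kJ/kg
W = m_dot * dh = 1.448 * 27.6 = 39.96 kW

39.96


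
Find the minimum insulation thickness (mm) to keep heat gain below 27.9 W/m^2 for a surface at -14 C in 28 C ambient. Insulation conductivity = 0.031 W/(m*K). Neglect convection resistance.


dT = 28 - (-14) = 42 K
thickness = k * dT / q_max * 1000
thickness = 0.031 * 42 / 27.9 * 1000
thickness = 46.7 mm

46.7


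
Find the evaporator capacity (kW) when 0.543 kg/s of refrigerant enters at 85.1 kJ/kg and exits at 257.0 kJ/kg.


dh = 257.0 - 85.1 = 171.9 kJ/kg
Q_evap = m_dot * dh = 0.543 * 171.9
Q_evap = 93.34 kW

93.34


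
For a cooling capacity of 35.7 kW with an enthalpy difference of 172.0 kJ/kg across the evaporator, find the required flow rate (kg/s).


m_dot = Q / dh
m_dot = 35.7 / 172.0
m_dot = 0.2076 kg/s

0.2076


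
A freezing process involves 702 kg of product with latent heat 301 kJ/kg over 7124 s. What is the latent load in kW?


Q_lat = m * h_fg / t
Q_lat = 702 * 301 / 7124
Q_lat = 29.66 kW

29.66


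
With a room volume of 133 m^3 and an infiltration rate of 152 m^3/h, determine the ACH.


ACH = flow / volume
ACH = 152 / 133
ACH = 1.143

1.143


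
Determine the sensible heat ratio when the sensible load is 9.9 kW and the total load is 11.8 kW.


SHR = Q_sensible / Q_total
SHR = 9.9 / 11.8
SHR = 0.839

0.839


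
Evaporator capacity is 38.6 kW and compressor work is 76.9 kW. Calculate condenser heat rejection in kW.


Q_cond = Q_evap + W
Q_cond = 38.6 + 76.9
Q_cond = 115.5 kW

115.5


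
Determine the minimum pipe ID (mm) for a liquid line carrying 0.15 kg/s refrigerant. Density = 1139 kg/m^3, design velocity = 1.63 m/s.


A = m_dot / (rho * v) = 0.15 / (1139 * 1.63) = 0.00008079415266 m^2
d = sqrt(4*A/pi) * 1000
d = 10.1 mm

10.1


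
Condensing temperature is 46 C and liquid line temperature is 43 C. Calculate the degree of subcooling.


Subcooling = T_cond - T_liquid
Subcooling = 46 - 43
Subcooling = 3 K

3


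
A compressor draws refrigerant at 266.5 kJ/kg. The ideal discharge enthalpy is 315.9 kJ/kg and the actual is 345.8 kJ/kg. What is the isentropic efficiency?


dh_ideal = 315.9 - 266.5 = 49.4 kJ/kg
dh_actual = 345.8 - 266.5 = 79.3 kJ/kg
eta_s = dh_ideal / dh_actual = 49.4 / 79.3
eta_s = 0.623

0.623


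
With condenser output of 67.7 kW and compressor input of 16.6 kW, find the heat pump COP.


COP_hp = Q_cond / W
COP_hp = 67.7 / 16.6
COP_hp = 4.078

4.078


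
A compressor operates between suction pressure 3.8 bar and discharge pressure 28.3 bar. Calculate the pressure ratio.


PR = P_high / P_low
PR = 28.3 / 3.8
PR = 7.447

7.447


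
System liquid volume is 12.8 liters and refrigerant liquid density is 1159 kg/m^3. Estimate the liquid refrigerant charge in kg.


Charge = V * rho / 1000
Charge = 12.8 * 1159 / 1000
Charge = 14.84 kg

14.84


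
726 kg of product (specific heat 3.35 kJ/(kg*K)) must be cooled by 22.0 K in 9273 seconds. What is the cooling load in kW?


Q = m * cp * dT / t
Q = 726 * 3.35 * 22.0 / 9273
Q = 5.77 kW

5.77


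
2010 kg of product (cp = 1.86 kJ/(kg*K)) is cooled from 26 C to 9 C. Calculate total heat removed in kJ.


dT = 26 - (9) = 17 K
Q = m * cp * dT = 2010 * 1.86 * 17
Q = 63556 kJ

63556


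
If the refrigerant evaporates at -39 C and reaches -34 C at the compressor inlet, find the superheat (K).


Superheat = T_suction - T_evap
Superheat = -34 - (-39)
Superheat = 5 K

5


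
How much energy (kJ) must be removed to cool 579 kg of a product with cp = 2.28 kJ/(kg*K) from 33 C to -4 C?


dT = 33 - (-4) = 37 K
Q = m * cp * dT = 579 * 2.28 * 37
Q = 48844 kJ

48844


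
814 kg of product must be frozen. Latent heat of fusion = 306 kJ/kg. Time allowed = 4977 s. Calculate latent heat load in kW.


Q_lat = m * h_fg / t
Q_lat = 814 * 306 / 4977
Q_lat = 50.05 kW

50.05


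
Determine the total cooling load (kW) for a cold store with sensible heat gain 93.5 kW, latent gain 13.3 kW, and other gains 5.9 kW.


Q_total = Q_s + Q_l + Q_misc
Q_total = 93.5 + 13.3 + 5.9
Q_total = 112.7 kW

112.7


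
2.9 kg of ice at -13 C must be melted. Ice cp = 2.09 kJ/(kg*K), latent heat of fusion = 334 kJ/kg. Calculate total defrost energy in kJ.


Sensible heat = cp * dT = 2.09 * 13 = 27.17 kJ/kg
Total per kg = 27.17 + 334 = 361.17 kJ/kg
Q = m * total = 2.9 * 361.17
Q = 1047.4 kJ

1047.4


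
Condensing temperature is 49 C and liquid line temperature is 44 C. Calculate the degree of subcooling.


Subcooling = T_cond - T_liquid
Subcooling = 49 - 44
Subcooling = 5 K

5


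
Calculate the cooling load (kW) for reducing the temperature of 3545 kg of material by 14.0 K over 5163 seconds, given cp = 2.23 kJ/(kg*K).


Q = m * cp * dT / t
Q = 3545 * 2.23 * 14.0 / 5163
Q = 21.436 kW

21.436


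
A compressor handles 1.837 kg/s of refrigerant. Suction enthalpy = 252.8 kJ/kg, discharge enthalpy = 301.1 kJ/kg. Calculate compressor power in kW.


dh = 301.1 - 252.8 = 48.3 kJ/kg
W = m_dot * dh = 1.837 * 48.3 = 88.73 kW

88.73


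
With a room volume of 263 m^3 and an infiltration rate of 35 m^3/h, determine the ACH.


ACH = flow / volume
ACH = 35 / 263
ACH = 0.133

0.133


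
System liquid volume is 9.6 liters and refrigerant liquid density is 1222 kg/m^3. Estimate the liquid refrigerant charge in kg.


Charge = V * rho / 1000
Charge = 9.6 * 1222 / 1000
Charge = 11.73 kg

11.73


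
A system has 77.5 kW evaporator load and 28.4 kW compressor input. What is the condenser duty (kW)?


Q_cond = Q_evap + W
Q_cond = 77.5 + 28.4
Q_cond = 105.9 kW

105.9


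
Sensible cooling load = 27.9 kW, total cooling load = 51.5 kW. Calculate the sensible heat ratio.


SHR = Q_sensible / Q_total
SHR = 27.9 / 51.5
SHR = 0.542

0.542


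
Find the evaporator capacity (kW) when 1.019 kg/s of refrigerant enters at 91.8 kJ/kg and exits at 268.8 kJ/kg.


dh = 268.8 - 91.8 = 177.0 kJ/kg
Q_evap = m_dot * dh = 1.019 * 177.0
Q_evap = 180.36 kW

180.36


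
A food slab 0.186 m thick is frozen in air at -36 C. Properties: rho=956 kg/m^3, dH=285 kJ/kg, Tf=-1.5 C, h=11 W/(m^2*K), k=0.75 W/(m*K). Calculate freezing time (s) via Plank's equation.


dT = -1.5 - (-36) = 34.5 K
term1 = a/(2h) = 0.186/(2*11) = 0.008454545455
term2 = a^2/(8k) = 0.186^2/(8*0.75) = 0.005766
t = rho*dH*1000/dT * (term1 + term2)
t = 956*285*1000/34.5 * (0.008454545455 + 0.005766)
t = 112305 s

112305


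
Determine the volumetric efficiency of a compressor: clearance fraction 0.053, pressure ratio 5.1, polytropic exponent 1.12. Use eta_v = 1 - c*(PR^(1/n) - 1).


PR^(1/n) = 5.1^(1/1.12) = 4.2831086
eta_v = 1 - 0.053 * (4.2831086 - 1)
eta_v = 0.826

0.826


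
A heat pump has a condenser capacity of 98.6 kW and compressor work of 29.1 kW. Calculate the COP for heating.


COP_hp = Q_cond / W
COP_hp = 98.6 / 29.1
COP_hp = 3.388

3.388


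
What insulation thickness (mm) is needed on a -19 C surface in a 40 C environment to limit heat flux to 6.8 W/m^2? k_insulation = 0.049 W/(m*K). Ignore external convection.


dT = 40 - (-19) = 59 K
thickness = k * dT / q_max * 1000
thickness = 0.049 * 59 / 6.8 * 1000
thickness = 425.1 mm

425.1


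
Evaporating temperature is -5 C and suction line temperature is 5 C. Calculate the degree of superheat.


Superheat = T_suction - T_evap
Superheat = 5 - (-5)
Superheat = 10 K

10


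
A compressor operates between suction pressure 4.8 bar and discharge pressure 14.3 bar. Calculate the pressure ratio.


PR = P_high / P_low
PR = 14.3 / 4.8
PR = 2.979

2.979


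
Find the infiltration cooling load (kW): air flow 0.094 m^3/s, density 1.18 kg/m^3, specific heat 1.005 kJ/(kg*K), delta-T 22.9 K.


Q = V_dot * rho * cp * dT
Q = 0.094 * 1.18 * 1.005 * 22.9
Q = 2.553 kW

2.553


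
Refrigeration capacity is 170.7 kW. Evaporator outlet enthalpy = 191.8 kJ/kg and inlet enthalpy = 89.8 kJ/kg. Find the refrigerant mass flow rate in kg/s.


dh = 191.8 - 89.8 = 102.0 kJ/kg
m_dot = Q / dh = 170.7 / 102.0 = 1.6735 kg/s

1.6735


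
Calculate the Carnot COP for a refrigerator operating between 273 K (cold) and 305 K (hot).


dT = 305 - 273 = 32 K
COP_carnot = T_cold / dT = 273 / 32
COP_carnot = 8.531

8.531


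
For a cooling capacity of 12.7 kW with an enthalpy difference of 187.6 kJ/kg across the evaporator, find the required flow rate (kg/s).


m_dot = Q / dh
m_dot = 12.7 / 187.6
m_dot = 0.0677 kg/s

0.0677


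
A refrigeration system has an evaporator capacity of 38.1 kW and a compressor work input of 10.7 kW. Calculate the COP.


COP = Q_evap / W
COP = 38.1 / 10.7
COP = 3.561

3.561


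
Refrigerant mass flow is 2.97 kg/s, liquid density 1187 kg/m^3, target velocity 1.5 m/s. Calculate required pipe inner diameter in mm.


A = m_dot / (rho * v) = 2.97 / (1187 * 1.5) = 0.001668070767 m^2
d = sqrt(4*A/pi) * 1000
d = 46.1 mm

46.1


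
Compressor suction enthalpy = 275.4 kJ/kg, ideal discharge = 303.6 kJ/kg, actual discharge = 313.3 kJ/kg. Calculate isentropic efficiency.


dh_ideal = 303.6 - 275.4 = 28.2 kJ/kg
dh_actual = 313.3 - 275.4 = 37.9 kJ/kg
eta_s = dh_ideal / dh_actual = 28.2 / 37.9
eta_s = 0.7441

0.7441


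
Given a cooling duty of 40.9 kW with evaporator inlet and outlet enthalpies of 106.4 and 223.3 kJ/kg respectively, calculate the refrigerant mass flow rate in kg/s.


dh = 223.3 - 106.4 = 116.9 kJ/kg
m_dot = Q / dh = 40.9 / 116.9 = 0.3499 kg/s

0.3499


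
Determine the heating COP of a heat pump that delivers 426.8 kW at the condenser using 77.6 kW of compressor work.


COP_hp = Q_cond / W
COP_hp = 426.8 / 77.6
COP_hp = 5.5

5.5


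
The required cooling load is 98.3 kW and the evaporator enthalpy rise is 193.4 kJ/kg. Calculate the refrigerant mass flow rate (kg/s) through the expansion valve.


m_dot = Q / dh
m_dot = 98.3 / 193.4
m_dot = 0.5083 kg/s

0.5083


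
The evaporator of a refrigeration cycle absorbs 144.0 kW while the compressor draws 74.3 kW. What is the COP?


COP = Q_evap / W
COP = 144.0 / 74.3
COP = 1.938

1.938


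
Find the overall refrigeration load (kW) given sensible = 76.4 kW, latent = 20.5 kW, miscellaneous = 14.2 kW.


Q_total = Q_s + Q_l + Q_misc
Q_total = 76.4 + 20.5 + 14.2
Q_total = 111.1 kW

111.1


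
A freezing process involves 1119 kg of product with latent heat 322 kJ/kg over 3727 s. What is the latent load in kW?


Q_lat = m * h_fg / t
Q_lat = 1119 * 322 / 3727
Q_lat = 96.68 kW

96.68


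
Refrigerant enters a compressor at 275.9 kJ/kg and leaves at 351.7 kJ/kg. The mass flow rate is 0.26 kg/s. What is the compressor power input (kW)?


dh = 351.7 - 275.9 = 75.8 kJ/kg
W = m_dot * dh = 0.26 * 75.8 = 19.71 kW

19.71


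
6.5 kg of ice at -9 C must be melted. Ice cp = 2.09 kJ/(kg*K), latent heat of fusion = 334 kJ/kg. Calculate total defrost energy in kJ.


Sensible heat = cp * dT = 2.09 * 9 = 18.81 kJ/kg
Total per kg = 18.81 + 334 = 352.81 kJ/kg
Q = m * total = 6.5 * 352.81
Q = 2293.3 kJ

2293.3


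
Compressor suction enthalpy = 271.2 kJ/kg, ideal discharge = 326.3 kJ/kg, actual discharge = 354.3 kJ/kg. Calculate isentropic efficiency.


dh_ideal = 326.3 - 271.2 = 55.1 kJ/kg
dh_actual = 354.3 - 271.2 = 83.1 kJ/kg
eta_s = dh_ideal / dh_actual = 55.1 / 83.1
eta_s = 0.6631

0.6631


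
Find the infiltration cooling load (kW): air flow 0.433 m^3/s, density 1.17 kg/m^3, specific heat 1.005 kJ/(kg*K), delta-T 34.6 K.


Q = V_dot * rho * cp * dT
Q = 0.433 * 1.17 * 1.005 * 34.6
Q = 17.616 kW

17.616


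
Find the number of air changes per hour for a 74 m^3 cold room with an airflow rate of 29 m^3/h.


ACH = flow / volume
ACH = 29 / 74
ACH = 0.392

0.392


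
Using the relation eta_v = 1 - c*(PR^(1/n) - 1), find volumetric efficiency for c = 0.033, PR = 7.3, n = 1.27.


PR^(1/n) = 7.3^(1/1.27) = 4.78389655
eta_v = 1 - 0.033 * (4.78389655 - 1)
eta_v = 0.8751

0.8751


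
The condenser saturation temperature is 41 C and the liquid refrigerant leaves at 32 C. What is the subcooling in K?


Subcooling = T_cond - T_liquid
Subcooling = 41 - 32
Subcooling = 9 K

9


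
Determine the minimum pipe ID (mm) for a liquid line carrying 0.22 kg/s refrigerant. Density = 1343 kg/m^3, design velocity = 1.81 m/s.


A = m_dot / (rho * v) = 0.22 / (1343 * 1.81) = 0.00009050406651 m^2
d = sqrt(4*A/pi) * 1000
d = 10.7 mm

10.7


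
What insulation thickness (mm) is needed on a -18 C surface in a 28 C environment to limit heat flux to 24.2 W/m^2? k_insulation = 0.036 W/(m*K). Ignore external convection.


dT = 28 - (-18) = 46 K
thickness = k * dT / q_max * 1000
thickness = 0.036 * 46 / 24.2 * 1000
thickness = 68.4 mm

68.4


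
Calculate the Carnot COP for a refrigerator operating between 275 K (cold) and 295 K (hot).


dT = 295 - 275 = 20 K
COP_carnot = T_cold / dT = 275 / 20
COP_carnot = 13.75

13.75


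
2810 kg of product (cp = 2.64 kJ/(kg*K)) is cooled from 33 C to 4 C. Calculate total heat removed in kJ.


dT = 33 - (4) = 29 K
Q = m * cp * dT = 2810 * 2.64 * 29
Q = 215134 kJ

215134


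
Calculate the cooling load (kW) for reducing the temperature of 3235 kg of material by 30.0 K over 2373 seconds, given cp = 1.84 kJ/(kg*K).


Q = m * cp * dT / t
Q = 3235 * 1.84 * 30.0 / 2373
Q = 75.252 kW

75.252


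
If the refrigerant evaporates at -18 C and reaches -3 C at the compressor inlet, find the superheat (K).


Superheat = T_suction - T_evap
Superheat = -3 - (-18)
Superheat = 15 K

15


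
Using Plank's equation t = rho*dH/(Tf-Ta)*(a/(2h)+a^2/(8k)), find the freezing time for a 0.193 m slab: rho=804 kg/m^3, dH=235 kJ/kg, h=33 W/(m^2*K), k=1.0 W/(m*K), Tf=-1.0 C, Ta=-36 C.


dT = -1.0 - (-36) = 35.0 K
term1 = a/(2h) = 0.193/(2*33) = 0.002924242424
term2 = a^2/(8k) = 0.193^2/(8*1.0) = 0.004656125
t = rho*dH*1000/dT * (term1 + term2)
t = 804*235*1000/35.0 * (0.002924242424 + 0.004656125)
t = 40921 s

40921


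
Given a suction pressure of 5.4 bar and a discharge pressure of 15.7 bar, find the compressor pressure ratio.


PR = P_high / P_low
PR = 15.7 / 5.4
PR = 2.907

2.907


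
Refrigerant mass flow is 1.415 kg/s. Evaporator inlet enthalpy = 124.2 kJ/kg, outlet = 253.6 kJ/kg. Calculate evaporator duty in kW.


dh = 253.6 - 124.2 = 129.4 kJ/kg
Q_evap = m_dot * dh = 1.415 * 129.4
Q_evap = 183.1 kW

183.1


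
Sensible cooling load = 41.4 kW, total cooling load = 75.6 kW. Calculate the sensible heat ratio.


SHR = Q_sensible / Q_total
SHR = 41.4 / 75.6
SHR = 0.548

0.548


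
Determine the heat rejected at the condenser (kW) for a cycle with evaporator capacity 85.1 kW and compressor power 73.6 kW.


Q_cond = Q_evap + W
Q_cond = 85.1 + 73.6
Q_cond = 158.7 kW

158.7


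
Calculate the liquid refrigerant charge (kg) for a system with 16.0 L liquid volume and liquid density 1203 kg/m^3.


Charge = V * rho / 1000
Charge = 16.0 * 1203 / 1000
Charge = 19.25 kg

19.25


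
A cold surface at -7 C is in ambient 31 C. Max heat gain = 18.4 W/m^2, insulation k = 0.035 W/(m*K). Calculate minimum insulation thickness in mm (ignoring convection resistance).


dT = 31 - (-7) = 38 K
thickness = k * dT / q_max * 1000
thickness = 0.035 * 38 / 18.4 * 1000
thickness = 72.3 mm

72.3


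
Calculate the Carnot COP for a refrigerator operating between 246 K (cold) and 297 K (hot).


dT = 297 - 246 = 51 K
COP_carnot = T_cold / dT = 246 / 51
COP_carnot = 4.824

4.824


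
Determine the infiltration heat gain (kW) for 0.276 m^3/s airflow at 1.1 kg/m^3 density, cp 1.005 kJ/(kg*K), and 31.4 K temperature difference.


Q = V_dot * rho * cp * dT
Q = 0.276 * 1.1 * 1.005 * 31.4
Q = 9.581 kW

9.581


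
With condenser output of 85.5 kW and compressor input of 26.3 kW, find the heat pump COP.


COP_hp = Q_cond / W
COP_hp = 85.5 / 26.3
COP_hp = 3.251

3.251


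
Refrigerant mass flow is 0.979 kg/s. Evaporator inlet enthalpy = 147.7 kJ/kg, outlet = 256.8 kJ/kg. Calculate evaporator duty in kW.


dh = 256.8 - 147.7 = 109.1 kJ/kg
Q_evap = m_dot * dh = 0.979 * 109.1
Q_evap = 106.81 kW

106.81


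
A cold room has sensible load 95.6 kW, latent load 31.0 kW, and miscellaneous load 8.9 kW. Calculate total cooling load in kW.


Q_total = Q_s + Q_l + Q_misc
Q_total = 95.6 + 31.0 + 8.9
Q_total = 135.5 kW

135.5


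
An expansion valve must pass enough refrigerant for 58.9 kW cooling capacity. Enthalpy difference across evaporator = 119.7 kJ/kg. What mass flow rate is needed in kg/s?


m_dot = Q / dh
m_dot = 58.9 / 119.7
m_dot = 0.4921 kg/s

0.4921


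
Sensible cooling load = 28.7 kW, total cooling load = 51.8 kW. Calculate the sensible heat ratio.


SHR = Q_sensible / Q_total
SHR = 28.7 / 51.8
SHR = 0.554

0.554


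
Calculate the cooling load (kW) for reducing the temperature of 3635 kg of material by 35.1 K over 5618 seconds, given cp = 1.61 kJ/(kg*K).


Q = m * cp * dT / t
Q = 3635 * 1.61 * 35.1 / 5618
Q = 36.564 kW

36.564


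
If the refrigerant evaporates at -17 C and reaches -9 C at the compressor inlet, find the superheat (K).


Superheat = T_suction - T_evap
Superheat = -9 - (-17)
Superheat = 8 K

8


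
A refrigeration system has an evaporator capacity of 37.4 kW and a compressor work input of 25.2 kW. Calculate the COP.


COP = Q_evap / W
COP = 37.4 / 25.2
COP = 1.484

1.484


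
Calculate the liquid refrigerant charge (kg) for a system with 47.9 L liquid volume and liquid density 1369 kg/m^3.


Charge = V * rho / 1000
Charge = 47.9 * 1369 / 1000
Charge = 65.58 kg

65.58


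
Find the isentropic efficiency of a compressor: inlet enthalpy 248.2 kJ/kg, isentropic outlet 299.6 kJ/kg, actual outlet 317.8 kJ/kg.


dh_ideal = 299.6 - 248.2 = 51.4 kJ/kg
dh_actual = 317.8 - 248.2 = 69.6 kJ/kg
eta_s = dh_ideal / dh_actual = 51.4 / 69.6
eta_s = 0.7385

0.7385


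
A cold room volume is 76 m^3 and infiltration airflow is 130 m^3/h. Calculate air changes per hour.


ACH = flow / volume
ACH = 130 / 76
ACH = 1.711

1.711


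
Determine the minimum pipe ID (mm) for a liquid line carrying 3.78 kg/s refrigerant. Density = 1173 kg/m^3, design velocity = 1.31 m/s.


A = m_dot / (rho * v) = 3.78 / (1173 * 1.31) = 0.002459928545 m^2
d = sqrt(4*A/pi) * 1000
d = 56.0 mm

56.0


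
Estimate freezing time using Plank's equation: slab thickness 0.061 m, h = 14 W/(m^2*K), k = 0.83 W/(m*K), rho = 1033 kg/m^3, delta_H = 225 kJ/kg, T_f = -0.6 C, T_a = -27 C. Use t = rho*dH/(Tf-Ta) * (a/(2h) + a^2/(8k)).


dT = -0.6 - (-27) = 26.4 K
term1 = a/(2h) = 0.061/(2*14) = 0.002178571429
term2 = a^2/(8k) = 0.061^2/(8*0.83) = 0.0005603915663
t = rho*dH*1000/dT * (term1 + term2)
t = 1033*225*1000/26.4 * (0.002178571429 + 0.0005603915663)
t = 24114 s

24114


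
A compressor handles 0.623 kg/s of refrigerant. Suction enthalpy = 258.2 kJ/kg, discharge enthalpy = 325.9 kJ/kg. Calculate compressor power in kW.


dh = 325.9 - 258.2 = 67.7 kJ/kg
W = m_dot * dh = 0.623 * 67.7 = 42.18 kW

42.18


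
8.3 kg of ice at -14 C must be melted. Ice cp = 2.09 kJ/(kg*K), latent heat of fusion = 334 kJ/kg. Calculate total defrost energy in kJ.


Sensible heat = cp * dT = 2.09 * 14 = 29.26 kJ/kg
Total per kg = 29.26 + 334 = 363.26 kJ/kg
Q = m * total = 8.3 * 363.26
Q = 3015.1 kJ

3015.1


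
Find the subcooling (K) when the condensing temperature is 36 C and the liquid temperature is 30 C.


Subcooling = T_cond - T_liquid
Subcooling = 36 - 30
Subcooling = 6 K

6


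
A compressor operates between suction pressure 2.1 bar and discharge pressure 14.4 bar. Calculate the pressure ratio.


PR = P_high / P_low
PR = 14.4 / 2.1
PR = 6.857

6.857


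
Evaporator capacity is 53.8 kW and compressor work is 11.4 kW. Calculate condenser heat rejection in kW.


Q_cond = Q_evap + W
Q_cond = 53.8 + 11.4
Q_cond = 65.2 kW

65.2


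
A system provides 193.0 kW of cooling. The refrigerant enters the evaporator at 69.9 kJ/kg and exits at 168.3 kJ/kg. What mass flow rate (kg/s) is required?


dh = 168.3 - 69.9 = 98.4 kJ/kg
m_dot = Q / dh = 193.0 / 98.4 = 1.9614 kg/s

1.9614


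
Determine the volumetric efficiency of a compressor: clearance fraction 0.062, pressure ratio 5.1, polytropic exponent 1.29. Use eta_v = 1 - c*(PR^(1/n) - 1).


PR^(1/n) = 5.1^(1/1.29) = 3.53593288
eta_v = 1 - 0.062 * (3.53593288 - 1)
eta_v = 0.8428

0.8428


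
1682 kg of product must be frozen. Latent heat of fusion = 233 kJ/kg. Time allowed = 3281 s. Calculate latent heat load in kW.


Q_lat = m * h_fg / t
Q_lat = 1682 * 233 / 3281
Q_lat = 119.45 kW

119.45


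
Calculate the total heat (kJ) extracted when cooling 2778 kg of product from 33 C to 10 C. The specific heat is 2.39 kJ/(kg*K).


dT = 33 - (10) = 23 K
Q = m * cp * dT = 2778 * 2.39 * 23
Q = 152707 kJ

152707


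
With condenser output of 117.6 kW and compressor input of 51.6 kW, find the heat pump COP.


COP_hp = Q_cond / W
COP_hp = 117.6 / 51.6
COP_hp = 2.279

2.279


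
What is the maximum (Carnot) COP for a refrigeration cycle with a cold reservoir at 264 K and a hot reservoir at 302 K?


dT = 302 - 264 = 38 K
COP_carnot = T_cold / dT = 264 / 38
COP_carnot = 6.947

6.947


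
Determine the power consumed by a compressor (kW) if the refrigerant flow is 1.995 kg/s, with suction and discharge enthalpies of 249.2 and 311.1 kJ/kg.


dh = 311.1 - 249.2 = 61.9 kJ/kg
W = m_dot * dh = 1.995 * 61.9 = 123.49 kW

123.49


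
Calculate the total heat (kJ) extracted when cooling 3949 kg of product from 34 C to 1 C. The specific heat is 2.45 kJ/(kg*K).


dT = 34 - (1) = 33 K
Q = m * cp * dT = 3949 * 2.45 * 33
Q = 319277 kJ

319277


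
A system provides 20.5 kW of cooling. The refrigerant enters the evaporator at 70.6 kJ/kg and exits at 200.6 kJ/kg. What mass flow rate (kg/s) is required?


dh = 200.6 - 70.6 = 130.0 kJ/kg
m_dot = Q / dh = 20.5 / 130.0 = 0.1577 kg/s

0.1577


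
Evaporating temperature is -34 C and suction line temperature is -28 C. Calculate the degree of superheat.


Superheat = T_suction - T_evap
Superheat = -28 - (-34)
Superheat = 6 K

6


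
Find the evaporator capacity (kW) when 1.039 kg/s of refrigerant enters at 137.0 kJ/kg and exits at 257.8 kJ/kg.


dh = 257.8 - 137.0 = 120.8 kJ/kg
Q_evap = m_dot * dh = 1.039 * 120.8
Q_evap = 125.51 kW

125.51


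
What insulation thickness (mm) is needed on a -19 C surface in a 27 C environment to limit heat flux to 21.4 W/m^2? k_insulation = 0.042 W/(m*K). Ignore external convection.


dT = 27 - (-19) = 46 K
thickness = k * dT / q_max * 1000
thickness = 0.042 * 46 / 21.4 * 1000
thickness = 90.3 mm

90.3


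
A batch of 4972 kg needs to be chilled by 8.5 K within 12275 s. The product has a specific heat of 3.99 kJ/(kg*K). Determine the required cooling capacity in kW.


Q = m * cp * dT / t
Q = 4972 * 3.99 * 8.5 / 12275
Q = 13.737 kW

13.737


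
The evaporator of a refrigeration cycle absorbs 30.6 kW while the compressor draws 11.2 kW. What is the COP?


COP = Q_evap / W
COP = 30.6 / 11.2
COP = 2.732

2.732


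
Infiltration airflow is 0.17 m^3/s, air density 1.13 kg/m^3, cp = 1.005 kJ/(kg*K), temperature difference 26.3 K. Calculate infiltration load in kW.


Q = V_dot * rho * cp * dT
Q = 0.17 * 1.13 * 1.005 * 26.3
Q = 5.077 kW

5.077


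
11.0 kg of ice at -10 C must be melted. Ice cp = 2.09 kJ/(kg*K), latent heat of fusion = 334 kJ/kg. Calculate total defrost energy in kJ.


Sensible heat = cp * dT = 2.09 * 10 = 20.9 kJ/kg
Total per kg = 20.9 + 334 = 354.9 kJ/kg
Q = m * total = 11.0 * 354.9
Q = 3903.9 kJ

3903.9


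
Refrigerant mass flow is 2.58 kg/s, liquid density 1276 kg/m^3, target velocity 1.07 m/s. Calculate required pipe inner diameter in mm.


A = m_dot / (rho * v) = 2.58 / (1276 * 1.07) = 0.001889666891 m^2
d = sqrt(4*A/pi) * 1000
d = 49.1 mm

49.1


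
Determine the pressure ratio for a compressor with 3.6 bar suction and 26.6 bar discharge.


PR = P_high / P_low
PR = 26.6 / 3.6
PR = 7.389

7.389


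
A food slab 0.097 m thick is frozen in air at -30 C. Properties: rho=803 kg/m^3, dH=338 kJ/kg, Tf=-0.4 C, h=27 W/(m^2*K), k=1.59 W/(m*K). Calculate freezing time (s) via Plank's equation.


dT = -0.4 - (-30) = 29.6 K
term1 = a/(2h) = 0.097/(2*27) = 0.001796296296
term2 = a^2/(8k) = 0.097^2/(8*1.59) = 0.0007397012579
t = rho*dH*1000/dT * (term1 + term2)
t = 803*338*1000/29.6 * (0.001796296296 + 0.0007397012579)
t = 23254 s

23254


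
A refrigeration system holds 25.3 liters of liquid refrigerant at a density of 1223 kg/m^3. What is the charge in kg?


Charge = V * rho / 1000
Charge = 25.3 * 1223 / 1000
Charge = 30.94 kg

30.94


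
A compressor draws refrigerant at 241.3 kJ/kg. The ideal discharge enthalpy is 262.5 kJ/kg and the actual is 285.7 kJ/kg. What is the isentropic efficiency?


dh_ideal = 262.5 - 241.3 = 21.2 kJ/kg
dh_actual = 285.7 - 241.3 = 44.4 kJ/kg
eta_s = dh_ideal / dh_actual = 21.2 / 44.4
eta_s = 0.4775

0.4775


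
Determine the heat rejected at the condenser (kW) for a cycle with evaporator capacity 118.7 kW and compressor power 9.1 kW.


Q_cond = Q_evap + W
Q_cond = 118.7 + 9.1
Q_cond = 127.8 kW

127.8


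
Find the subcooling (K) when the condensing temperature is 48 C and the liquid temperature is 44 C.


Subcooling = T_cond - T_liquid
Subcooling = 48 - 44
Subcooling = 4 K

4


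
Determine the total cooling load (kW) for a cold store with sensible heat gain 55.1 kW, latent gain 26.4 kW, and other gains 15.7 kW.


Q_total = Q_s + Q_l + Q_misc
Q_total = 55.1 + 26.4 + 15.7
Q_total = 97.2 kW

97.2


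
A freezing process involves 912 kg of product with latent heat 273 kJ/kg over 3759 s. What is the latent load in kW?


Q_lat = m * h_fg / t
Q_lat = 912 * 273 / 3759
Q_lat = 66.23 kW

66.23


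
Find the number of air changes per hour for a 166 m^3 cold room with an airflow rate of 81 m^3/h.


ACH = flow / volume
ACH = 81 / 166
ACH = 0.488

0.488


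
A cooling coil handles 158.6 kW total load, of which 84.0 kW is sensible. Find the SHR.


SHR = Q_sensible / Q_total
SHR = 84.0 / 158.6
SHR = 0.53

0.53


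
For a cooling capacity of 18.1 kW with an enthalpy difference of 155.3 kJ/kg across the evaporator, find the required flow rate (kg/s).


m_dot = Q / dh
m_dot = 18.1 / 155.3
m_dot = 0.1165 kg/s

0.1165


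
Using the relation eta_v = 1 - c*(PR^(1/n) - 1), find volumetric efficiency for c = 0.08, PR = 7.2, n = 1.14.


PR^(1/n) = 7.2^(1/1.14) = 5.6499688
eta_v = 1 - 0.08 * (5.6499688 - 1)
eta_v = 0.628

0.628


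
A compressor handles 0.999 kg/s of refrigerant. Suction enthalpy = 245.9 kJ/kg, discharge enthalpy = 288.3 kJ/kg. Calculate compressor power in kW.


dh = 288.3 - 245.9 = 42.4 kJ/kg
W = m_dot * dh = 0.999 * 42.4 = 42.36 kW

42.36


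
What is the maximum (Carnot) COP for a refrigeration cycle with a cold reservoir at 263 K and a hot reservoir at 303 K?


dT = 303 - 263 = 40 K
COP_carnot = T_cold / dT = 263 / 40
COP_carnot = 6.575

6.575


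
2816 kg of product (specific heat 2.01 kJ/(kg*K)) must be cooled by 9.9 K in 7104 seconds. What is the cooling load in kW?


Q = m * cp * dT / t
Q = 2816 * 2.01 * 9.9 / 7104
Q = 7.888 kW

7.888


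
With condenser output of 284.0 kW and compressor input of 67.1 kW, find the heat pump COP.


COP_hp = Q_cond / W
COP_hp = 284.0 / 67.1
COP_hp = 4.232

4.232


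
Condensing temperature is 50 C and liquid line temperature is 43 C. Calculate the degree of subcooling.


Subcooling = T_cond - T_liquid
Subcooling = 50 - 43
Subcooling = 7 K

7


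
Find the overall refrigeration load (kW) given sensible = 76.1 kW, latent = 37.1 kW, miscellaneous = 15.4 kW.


Q_total = Q_s + Q_l + Q_misc
Q_total = 76.1 + 37.1 + 15.4
Q_total = 128.6 kW

128.6


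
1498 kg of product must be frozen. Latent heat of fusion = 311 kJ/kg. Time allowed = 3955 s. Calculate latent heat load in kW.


Q_lat = m * h_fg / t
Q_lat = 1498 * 311 / 3955
Q_lat = 117.79 kW

117.79


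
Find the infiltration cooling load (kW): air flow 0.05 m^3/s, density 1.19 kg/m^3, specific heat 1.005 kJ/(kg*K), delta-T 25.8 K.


Q = V_dot * rho * cp * dT
Q = 0.05 * 1.19 * 1.005 * 25.8
Q = 1.543 kW

1.543


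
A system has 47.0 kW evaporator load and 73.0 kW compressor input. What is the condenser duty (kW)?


Q_cond = Q_evap + W
Q_cond = 47.0 + 73.0
Q_cond = 120.0 kW

120.0


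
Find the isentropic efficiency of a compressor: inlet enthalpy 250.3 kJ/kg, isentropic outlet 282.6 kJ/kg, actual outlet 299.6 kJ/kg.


dh_ideal = 282.6 - 250.3 = 32.3 kJ/kg
dh_actual = 299.6 - 250.3 = 49.3 kJ/kg
eta_s = dh_ideal / dh_actual = 32.3 / 49.3
eta_s = 0.6552

0.6552


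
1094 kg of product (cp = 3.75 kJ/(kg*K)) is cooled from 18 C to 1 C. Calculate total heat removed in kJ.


dT = 18 - (1) = 17 K
Q = m * cp * dT = 1094 * 3.75 * 17
Q = 69743 kJ

69743


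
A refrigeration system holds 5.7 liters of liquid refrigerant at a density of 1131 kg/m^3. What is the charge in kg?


Charge = V * rho / 1000
Charge = 5.7 * 1131 / 1000
Charge = 6.45 kg

6.45


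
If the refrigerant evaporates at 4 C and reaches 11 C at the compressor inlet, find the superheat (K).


Superheat = T_suction - T_evap
Superheat = 11 - (4)
Superheat = 7 K

7


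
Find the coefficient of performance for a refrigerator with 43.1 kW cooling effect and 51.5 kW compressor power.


COP = Q_evap / W
COP = 43.1 / 51.5
COP = 0.837

0.837


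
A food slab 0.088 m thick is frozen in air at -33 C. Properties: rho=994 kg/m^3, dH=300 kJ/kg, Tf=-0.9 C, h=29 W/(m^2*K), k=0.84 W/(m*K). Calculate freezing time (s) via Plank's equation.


dT = -0.9 - (-33) = 32.1 K
term1 = a/(2h) = 0.088/(2*29) = 0.001517241379
term2 = a^2/(8k) = 0.088^2/(8*0.84) = 0.001152380952
t = rho*dH*1000/dT * (term1 + term2)
t = 994*300*1000/32.1 * (0.001517241379 + 0.001152380952)
t = 24800 s

24800


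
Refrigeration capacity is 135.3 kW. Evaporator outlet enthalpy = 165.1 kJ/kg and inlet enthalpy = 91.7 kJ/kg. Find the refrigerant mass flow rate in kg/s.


dh = 165.1 - 91.7 = 73.4 kJ/kg
m_dot = Q / dh = 135.3 / 73.4 = 1.8433 kg/s

1.8433


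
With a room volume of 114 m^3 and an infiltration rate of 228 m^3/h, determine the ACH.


ACH = flow / volume
ACH = 228 / 114
ACH = 2.0

2.0


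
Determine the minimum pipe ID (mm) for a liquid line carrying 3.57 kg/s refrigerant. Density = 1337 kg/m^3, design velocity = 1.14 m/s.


A = m_dot / (rho * v) = 3.57 / (1337 * 1.14) = 0.002342243042 m^2
d = sqrt(4*A/pi) * 1000
d = 54.6 mm

54.6


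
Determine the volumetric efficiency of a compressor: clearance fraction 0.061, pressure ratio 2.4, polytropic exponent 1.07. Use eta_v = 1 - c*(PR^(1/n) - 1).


PR^(1/n) = 2.4^(1/1.07) = 2.26640547
eta_v = 1 - 0.061 * (2.26640547 - 1)
eta_v = 0.9227

0.9227


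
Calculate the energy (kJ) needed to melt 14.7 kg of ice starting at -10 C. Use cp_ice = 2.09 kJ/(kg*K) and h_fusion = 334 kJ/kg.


Sensible heat = cp * dT = 2.09 * 10 = 20.9 kJ/kg
Total per kg = 20.9 + 334 = 354.9 kJ/kg
Q = m * total = 14.7 * 354.9
Q = 5217.0 kJ

5217.0


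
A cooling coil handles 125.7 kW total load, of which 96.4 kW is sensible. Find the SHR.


SHR = Q_sensible / Q_total
SHR = 96.4 / 125.7
SHR = 0.767

0.767


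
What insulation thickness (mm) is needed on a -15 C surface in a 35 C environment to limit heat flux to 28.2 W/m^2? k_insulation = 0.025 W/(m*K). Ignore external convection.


dT = 35 - (-15) = 50 K
thickness = k * dT / q_max * 1000
thickness = 0.025 * 50 / 28.2 * 1000
thickness = 44.3 mm

44.3


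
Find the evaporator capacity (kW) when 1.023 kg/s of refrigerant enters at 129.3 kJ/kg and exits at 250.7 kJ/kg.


dh = 250.7 - 129.3 = 121.4 kJ/kg
Q_evap = m_dot * dh = 1.023 * 121.4
Q_evap = 124.19 kW

124.19


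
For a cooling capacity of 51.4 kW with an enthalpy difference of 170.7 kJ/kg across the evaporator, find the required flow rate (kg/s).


m_dot = Q / dh
m_dot = 51.4 / 170.7
m_dot = 0.3011 kg/s

0.3011


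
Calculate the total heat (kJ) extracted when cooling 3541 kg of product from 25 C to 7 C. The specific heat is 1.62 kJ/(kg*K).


dT = 25 - (7) = 18 K
Q = m * cp * dT = 3541 * 1.62 * 18
Q = 103256 kJ

103256


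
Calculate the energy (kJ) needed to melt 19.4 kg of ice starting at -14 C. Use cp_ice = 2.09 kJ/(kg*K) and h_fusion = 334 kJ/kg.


Sensible heat = cp * dT = 2.09 * 14 = 29.26 kJ/kg
Total per kg = 29.26 + 334 = 363.26 kJ/kg
Q = m * total = 19.4 * 363.26
Q = 7047.2 kJ

7047.2


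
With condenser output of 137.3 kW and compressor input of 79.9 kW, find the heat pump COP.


COP_hp = Q_cond / W
COP_hp = 137.3 / 79.9
COP_hp = 1.718

1.718


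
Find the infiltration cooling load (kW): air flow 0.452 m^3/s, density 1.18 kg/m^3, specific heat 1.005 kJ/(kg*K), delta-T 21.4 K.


Q = V_dot * rho * cp * dT
Q = 0.452 * 1.18 * 1.005 * 21.4
Q = 11.471 kW

11.471


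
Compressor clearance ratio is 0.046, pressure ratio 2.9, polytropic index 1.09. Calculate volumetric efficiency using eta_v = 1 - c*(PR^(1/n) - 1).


PR^(1/n) = 2.9^(1/1.09) = 2.65594053
eta_v = 1 - 0.046 * (2.65594053 - 1)
eta_v = 0.9238

0.9238


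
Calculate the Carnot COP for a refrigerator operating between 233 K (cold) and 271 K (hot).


dT = 271 - 233 = 38 K
COP_carnot = T_cold / dT = 233 / 38
COP_carnot = 6.132

6.132


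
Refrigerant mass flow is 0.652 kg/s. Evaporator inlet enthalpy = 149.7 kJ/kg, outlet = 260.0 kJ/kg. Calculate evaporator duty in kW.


dh = 260.0 - 149.7 = 110.3 kJ/kg
Q_evap = m_dot * dh = 0.652 * 110.3
Q_evap = 71.92 kW

71.92


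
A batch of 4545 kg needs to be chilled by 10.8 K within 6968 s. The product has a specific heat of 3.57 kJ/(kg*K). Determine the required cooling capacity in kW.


Q = m * cp * dT / t
Q = 4545 * 3.57 * 10.8 / 6968
Q = 25.149 kW

25.149


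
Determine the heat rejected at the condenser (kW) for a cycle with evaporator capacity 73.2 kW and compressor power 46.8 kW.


Q_cond = Q_evap + W
Q_cond = 73.2 + 46.8
Q_cond = 120.0 kW

120.0


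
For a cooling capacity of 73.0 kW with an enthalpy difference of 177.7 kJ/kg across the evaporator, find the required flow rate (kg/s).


m_dot = Q / dh
m_dot = 73.0 / 177.7
m_dot = 0.4108 kg/s

0.4108


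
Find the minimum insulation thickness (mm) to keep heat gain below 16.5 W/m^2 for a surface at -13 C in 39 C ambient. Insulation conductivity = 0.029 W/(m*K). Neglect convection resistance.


dT = 39 - (-13) = 52 K
thickness = k * dT / q_max * 1000
thickness = 0.029 * 52 / 16.5 * 1000
thickness = 91.4 mm

91.4


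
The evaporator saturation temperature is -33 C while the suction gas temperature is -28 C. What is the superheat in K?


Superheat = T_suction - T_evap
Superheat = -28 - (-33)
Superheat = 5 K

5


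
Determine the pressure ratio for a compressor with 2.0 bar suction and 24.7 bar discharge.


PR = P_high / P_low
PR = 24.7 / 2.0
PR = 12.35

12.35


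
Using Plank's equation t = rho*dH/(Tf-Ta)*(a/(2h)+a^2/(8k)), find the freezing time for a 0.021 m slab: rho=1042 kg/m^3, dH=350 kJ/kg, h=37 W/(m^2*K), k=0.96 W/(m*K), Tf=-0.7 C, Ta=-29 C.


dT = -0.7 - (-29) = 28.3 K
term1 = a/(2h) = 0.021/(2*37) = 0.0002837837838
term2 = a^2/(8k) = 0.021^2/(8*0.96) = 0.000057421875
t = rho*dH*1000/dT * (term1 + term2)
t = 1042*350*1000/28.3 * (0.0002837837838 + 0.000057421875)
t = 4397 s

4397


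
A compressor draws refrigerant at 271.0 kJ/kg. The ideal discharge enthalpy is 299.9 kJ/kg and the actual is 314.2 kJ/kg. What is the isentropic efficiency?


dh_ideal = 299.9 - 271.0 = 28.9 kJ/kg
dh_actual = 314.2 - 271.0 = 43.2 kJ/kg
eta_s = dh_ideal / dh_actual = 28.9 / 43.2
eta_s = 0.669

0.669


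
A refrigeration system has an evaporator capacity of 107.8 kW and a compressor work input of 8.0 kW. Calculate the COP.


COP = Q_evap / W
COP = 107.8 / 8.0
COP = 13.475

13.475


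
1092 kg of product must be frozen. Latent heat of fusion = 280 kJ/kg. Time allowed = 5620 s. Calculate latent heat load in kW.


Q_lat = m * h_fg / t
Q_lat = 1092 * 280 / 5620
Q_lat = 54.41 kW

54.41


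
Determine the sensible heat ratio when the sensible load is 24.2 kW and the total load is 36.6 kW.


SHR = Q_sensible / Q_total
SHR = 24.2 / 36.6
SHR = 0.661

0.661


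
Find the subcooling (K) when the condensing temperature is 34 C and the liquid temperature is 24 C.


Subcooling = T_cond - T_liquid
Subcooling = 34 - 24
Subcooling = 10 K

10


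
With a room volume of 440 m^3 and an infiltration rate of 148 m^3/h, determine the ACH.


ACH = flow / volume
ACH = 148 / 440
ACH = 0.336

0.336


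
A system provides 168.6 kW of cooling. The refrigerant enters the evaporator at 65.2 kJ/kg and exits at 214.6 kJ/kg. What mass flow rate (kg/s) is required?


dh = 214.6 - 65.2 = 149.4 kJ/kg
m_dot = Q / dh = 168.6 / 149.4 = 1.1285 kg/s

1.1285


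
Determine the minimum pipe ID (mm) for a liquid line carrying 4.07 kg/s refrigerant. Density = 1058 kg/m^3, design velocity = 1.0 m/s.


A = m_dot / (rho * v) = 4.07 / (1058 * 1.0) = 0.003846880907 m^2
d = sqrt(4*A/pi) * 1000
d = 70.0 mm

70.0


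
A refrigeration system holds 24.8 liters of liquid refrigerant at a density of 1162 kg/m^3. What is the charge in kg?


Charge = V * rho / 1000
Charge = 24.8 * 1162 / 1000
Charge = 28.82 kg

28.82
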